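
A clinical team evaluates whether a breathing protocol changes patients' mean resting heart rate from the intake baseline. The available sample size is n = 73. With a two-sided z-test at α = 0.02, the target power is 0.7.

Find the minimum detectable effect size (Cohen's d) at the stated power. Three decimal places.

Required noncentrality: δ = z_{0.01} + z_{0.30} = 2.326 + 0.524 = 2.851.
(The second rejection-region term Φ(−δ − z_{α/2}) is negligible and dropped.)
δ = d·√n ⇒ d = δ/√n = 2.851/√73 = 0.3337.

d ≈ 0.334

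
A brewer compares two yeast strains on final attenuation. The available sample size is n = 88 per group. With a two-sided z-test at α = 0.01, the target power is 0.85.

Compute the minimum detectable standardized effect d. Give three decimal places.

Required noncentrality: δ = z_{0.005} + z_{0.15} = 2.576 + 1.036 = 3.612.
(The second rejection-region term Φ(−δ − z_{α/2}) is negligible and dropped.)
δ = d·√(n/2) ⇒ d = δ/√(n/2) = 3.612/√(88/2) = 0.5446.

d ≈ 0.545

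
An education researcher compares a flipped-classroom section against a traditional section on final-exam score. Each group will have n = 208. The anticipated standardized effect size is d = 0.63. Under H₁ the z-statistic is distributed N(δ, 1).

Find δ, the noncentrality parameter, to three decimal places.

δ ≈ 6.425

The noncentrality parameter scales effect size by the design's sample-size factor: δ = d·√(n/2) = 0.63 × √(208/2) = 6.4248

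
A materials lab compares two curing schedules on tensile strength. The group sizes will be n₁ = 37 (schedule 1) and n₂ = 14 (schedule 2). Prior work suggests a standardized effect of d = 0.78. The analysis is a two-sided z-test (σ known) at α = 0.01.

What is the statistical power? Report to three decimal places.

Power ≈ 0.464

Noncentrality parameter: δ = d / √(1/n₁ + 1/n₂) = 0.78 / √(1/37 + 1/14) = 2.4858
Critical value for a two-sided test at α = 0.01: z_{α/2} = 2.576.
Power = Φ(δ − 2.576) + Φ(−δ − 2.576) = Φ(-0.090) + Φ(-5.062) = 0.4642 + 0.0000 = 0.4642.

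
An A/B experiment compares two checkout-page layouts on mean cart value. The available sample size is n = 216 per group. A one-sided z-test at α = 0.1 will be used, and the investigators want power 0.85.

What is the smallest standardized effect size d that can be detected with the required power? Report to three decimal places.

d ≈ 0.223

Need Φ(δ − 1.282) = 0.85, so δ = 1.282 + 1.036 = 2.318.
δ = d·√(n/2) ⇒ d = δ/√(n/2) = 2.318/√(216/2) = 0.2230.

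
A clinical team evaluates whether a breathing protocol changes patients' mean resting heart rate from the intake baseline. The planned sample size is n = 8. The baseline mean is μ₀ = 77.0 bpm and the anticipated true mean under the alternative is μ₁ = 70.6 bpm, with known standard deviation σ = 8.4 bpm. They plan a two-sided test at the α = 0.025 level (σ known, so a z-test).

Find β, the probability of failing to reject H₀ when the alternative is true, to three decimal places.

β ≈ 0.534

Standardized effect: d = |μ₁ − μ₀| / σ = |70.6 − 77.0| / 8.4 = 0.7619
Noncentrality parameter: δ = d·√n = 0.7619 × √8 = 2.1550
Two-sided α = 0.025 → critical value z_{0.0125} = 2.241.
Power = Φ(δ − 2.241) + Φ(−δ − 2.241) = Φ(-0.086) + Φ(-4.396) = 0.4656 + 0.0000 = 0.4656.
Type II error: β = 1 − power = 1 − 0.4656 = 0.5344.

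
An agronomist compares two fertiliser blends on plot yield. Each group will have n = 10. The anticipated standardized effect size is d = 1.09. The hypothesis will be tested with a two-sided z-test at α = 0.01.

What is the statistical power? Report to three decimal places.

Noncentrality parameter: δ = d·√(n/2) = 1.09 × √(10/2) = 2.4373
Critical value for a two-sided test at α = 0.01: z_{α/2} = 2.576.
Power = Φ(δ − 2.576) + Φ(−δ − 2.576) = Φ(-0.139) + Φ(-5.013) = 0.4449 + 0.0000 = 0.4449.

Power ≈ 0.445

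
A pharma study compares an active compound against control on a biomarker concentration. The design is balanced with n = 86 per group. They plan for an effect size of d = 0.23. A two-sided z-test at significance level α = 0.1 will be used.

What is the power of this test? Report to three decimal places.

Power ≈ 0.446

Noncentrality parameter: δ = d·√(n/2) = 0.23 × √(86/2) = 1.5082
Two-sided α = 0.1 → critical value z_{0.05} = 1.645.
Power = Φ(δ − 1.645) + Φ(−δ − 1.645) = Φ(-0.137) + Φ(-3.153) = 0.4457 + 0.0008 = 0.4465.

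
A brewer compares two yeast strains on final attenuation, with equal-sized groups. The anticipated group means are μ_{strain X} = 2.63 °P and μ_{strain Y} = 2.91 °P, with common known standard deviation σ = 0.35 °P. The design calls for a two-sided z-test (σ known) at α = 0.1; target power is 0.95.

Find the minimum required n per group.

Standardized effect: d = |μ_{strain X} − μ_{strain Y}| / σ = |2.63 − 2.91| / 0.35 = 0.8000
Set Φ(δ − 1.645) = 0.95; then δ − 1.645 = Φ⁻¹(0.95) = 1.645, giving δ = 3.290.
(Ignoring the negligible lower-tail rejection probability gives the usual closed-form inversion.)
δ = d·√(n/2) ⇒ n = 2(δ/d)² = 2 × (3.290 / 0.8000)² = 33.82.
Rounding up, n = 34 per group.

n = 34 per group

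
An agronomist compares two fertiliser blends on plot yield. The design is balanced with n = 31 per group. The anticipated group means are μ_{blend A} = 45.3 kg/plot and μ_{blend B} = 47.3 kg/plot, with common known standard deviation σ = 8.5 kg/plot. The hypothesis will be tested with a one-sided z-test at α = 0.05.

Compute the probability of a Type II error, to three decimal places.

Standardized effect: d = |μ_{blend A} − μ_{blend B}| / σ = |45.3 − 47.3| / 8.5 = 0.2353
Noncentrality parameter: δ = d·√(n/2) = 0.2353 × √(31/2) = 0.9264
Critical value for a one-sided test at α = 0.05: z_α = 1.645.
Power = Φ(δ − 1.645) = Φ(-0.718) = 0.2362.
Type II error: β = 1 − power = 1 − 0.2362 = 0.7638.

β ≈ 0.764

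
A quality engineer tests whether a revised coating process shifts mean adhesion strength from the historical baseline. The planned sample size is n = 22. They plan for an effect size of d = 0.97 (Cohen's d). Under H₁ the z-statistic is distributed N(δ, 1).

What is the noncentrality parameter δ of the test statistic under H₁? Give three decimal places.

δ ≈ 4.550

δ = d·√n = 0.97 × √22 = 4.5497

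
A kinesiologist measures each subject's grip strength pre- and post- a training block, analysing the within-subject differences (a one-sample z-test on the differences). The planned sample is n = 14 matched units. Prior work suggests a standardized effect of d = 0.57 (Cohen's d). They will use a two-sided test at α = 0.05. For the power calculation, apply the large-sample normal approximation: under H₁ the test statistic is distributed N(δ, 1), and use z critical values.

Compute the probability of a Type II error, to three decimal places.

Noncentrality parameter: δ = d·√n = 0.57 × √14 = 2.1327
Critical value for a two-sided test at α = 0.05: z_{α/2} = 1.960.
Power = Φ(δ − 1.960) + Φ(−δ − 1.960) = Φ(0.173) + Φ(-4.093) = 0.5686 + 0.0000 = 0.5686.
Type II error: β = 1 − power = 1 − 0.5686 = 0.4314.

β ≈ 0.431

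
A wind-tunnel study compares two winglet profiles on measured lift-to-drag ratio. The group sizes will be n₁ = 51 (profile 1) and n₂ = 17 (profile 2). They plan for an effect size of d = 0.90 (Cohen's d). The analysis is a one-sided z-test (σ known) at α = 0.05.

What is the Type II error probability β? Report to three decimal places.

Noncentrality parameter: δ = d / √(1/n₁ + 1/n₂) = 0.90 / √(1/51 + 1/17) = 3.2136
One-sided α = 0.05 → critical value z_{0.05} = 1.645.
Power = Φ(δ − 1.645) = Φ(1.569) = 0.9417.
Type II error: β = 1 − power = 1 − 0.9417 = 0.0583.

β ≈ 0.058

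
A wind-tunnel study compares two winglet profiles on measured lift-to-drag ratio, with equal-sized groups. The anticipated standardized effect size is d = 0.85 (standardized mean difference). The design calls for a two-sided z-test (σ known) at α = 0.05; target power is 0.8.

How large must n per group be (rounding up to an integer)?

n = 22 per group

Set Φ(δ − 1.960) = 0.8; then δ − 1.960 = Φ⁻¹(0.8) = 0.842, giving δ = 2.802.
(The Φ(−δ − z_{α/2}) term is vanishingly small for δ > 0 and is dropped in the standard sample-size formula.)
δ = d·√(n/2) ⇒ n = 2(δ/d)² = 2 × (2.802 / 0.85)² = 21.73.
Round up to the next whole unit.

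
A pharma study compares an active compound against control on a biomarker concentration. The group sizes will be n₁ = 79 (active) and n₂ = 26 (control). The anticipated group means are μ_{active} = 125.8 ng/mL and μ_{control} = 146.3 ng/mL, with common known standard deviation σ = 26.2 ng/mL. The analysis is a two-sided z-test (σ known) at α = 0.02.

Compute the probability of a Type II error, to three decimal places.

β ≈ 0.128

Standardized effect: d = |μ_{active} − μ_{control}| / σ = |125.8 − 146.3| / 26.2 = 0.7824
Noncentrality parameter: δ = d / √(1/n₁ + 1/n₂) = 0.7824 / √(1/79 + 1/26) = 3.4607
Two-sided α = 0.02 → critical value z_{0.01} = 2.326.
Power = Φ(δ − 2.326) + Φ(−δ − 2.326) = Φ(1.134) + Φ(-5.787) = 0.8717 + 0.0000 = 0.8717.
Type II error: β = 1 − power = 1 − 0.8717 = 0.1283.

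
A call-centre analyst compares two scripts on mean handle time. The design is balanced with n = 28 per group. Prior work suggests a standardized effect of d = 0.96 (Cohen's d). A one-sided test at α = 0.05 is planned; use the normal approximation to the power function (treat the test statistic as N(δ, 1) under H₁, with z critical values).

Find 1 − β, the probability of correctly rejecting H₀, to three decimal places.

Noncentrality parameter: δ = d·√(n/2) = 0.96 × √(28/2) = 3.5920
Critical value for a one-sided test at α = 0.05: z_α = 1.645.
Power = Φ(δ − 1.645) = Φ(1.947) = 0.9742.

Power ≈ 0.974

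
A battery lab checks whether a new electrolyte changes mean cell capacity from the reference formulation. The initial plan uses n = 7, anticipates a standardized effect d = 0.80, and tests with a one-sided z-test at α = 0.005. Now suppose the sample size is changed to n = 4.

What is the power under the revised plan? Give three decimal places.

Power ≈ 0.165

With n = 4: δ = d·√n = 0.80 × √4 = 1.6000. Critical value z_{0.005} = 2.576.
Revised power = P(Z > 2.576 − δ) = Φ(-0.976) = 0.1646.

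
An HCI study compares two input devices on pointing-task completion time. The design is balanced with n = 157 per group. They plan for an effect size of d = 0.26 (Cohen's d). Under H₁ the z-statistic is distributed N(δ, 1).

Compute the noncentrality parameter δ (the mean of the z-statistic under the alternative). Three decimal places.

δ ≈ 2.304

The noncentrality parameter scales effect size by the design's sample-size factor: δ = d·√(n/2) = 0.26 × √(157/2) = 2.3036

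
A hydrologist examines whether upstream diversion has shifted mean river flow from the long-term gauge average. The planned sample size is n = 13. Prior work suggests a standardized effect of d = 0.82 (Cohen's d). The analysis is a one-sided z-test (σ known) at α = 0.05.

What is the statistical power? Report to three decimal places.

Power ≈ 0.905

Noncentrality parameter: δ = d·√n = 0.82 × √13 = 2.9566
One-sided α = 0.05 → critical value z_{0.05} = 1.645.
Power = Φ(δ − 1.645) = Φ(1.312) = 0.9052.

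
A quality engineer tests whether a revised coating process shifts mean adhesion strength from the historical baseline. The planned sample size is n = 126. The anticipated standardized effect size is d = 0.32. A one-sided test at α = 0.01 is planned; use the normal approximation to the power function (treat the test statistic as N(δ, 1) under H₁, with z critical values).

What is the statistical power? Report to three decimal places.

Noncentrality parameter: δ = d·√n = 0.32 × √126 = 3.5920
Critical value for a one-sided test at α = 0.01: z_α = 2.326.
Power = P(Z > 2.326 − δ) = Φ(1.266) = 0.8972.

Power ≈ 0.897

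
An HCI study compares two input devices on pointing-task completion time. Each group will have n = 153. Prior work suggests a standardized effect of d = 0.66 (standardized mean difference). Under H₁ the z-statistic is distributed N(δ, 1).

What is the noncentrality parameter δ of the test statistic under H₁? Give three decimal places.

δ = d·√(n/2) = 0.66 × √(153/2) = 5.7726

δ ≈ 5.773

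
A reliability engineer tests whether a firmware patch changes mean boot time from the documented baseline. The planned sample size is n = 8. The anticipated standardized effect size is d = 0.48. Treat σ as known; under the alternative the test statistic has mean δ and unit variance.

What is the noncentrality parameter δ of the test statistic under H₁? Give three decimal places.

δ ≈ 1.358

The noncentrality parameter scales effect size by the design's sample-size factor: δ = d·√n = 0.48 × √8 = 1.3576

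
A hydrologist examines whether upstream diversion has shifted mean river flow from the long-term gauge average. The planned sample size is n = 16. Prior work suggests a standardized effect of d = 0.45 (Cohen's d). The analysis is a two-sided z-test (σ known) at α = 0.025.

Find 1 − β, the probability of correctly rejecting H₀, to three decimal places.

Noncentrality parameter: δ = d·√n = 0.45 × √16 = 1.8000
Critical value for a two-sided test at α = 0.025: z_{α/2} = 2.241.
Power = Φ(δ − 2.241) + Φ(−δ − 2.241) = Φ(-0.441) + Φ(-4.041) = 0.3295 + 0.0000 = 0.3295.

Power ≈ 0.329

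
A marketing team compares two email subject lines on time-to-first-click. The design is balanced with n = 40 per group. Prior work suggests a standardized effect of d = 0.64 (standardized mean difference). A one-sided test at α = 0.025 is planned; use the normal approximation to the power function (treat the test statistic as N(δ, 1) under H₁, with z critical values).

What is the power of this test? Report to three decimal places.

Noncentrality parameter: δ = d·√(n/2) = 0.64 × √(40/2) = 2.8622
One-sided α = 0.025 → critical value z_{0.025} = 1.960.
Power = Φ(δ − 1.960) = Φ(0.902) = 0.8165.

Power ≈ 0.817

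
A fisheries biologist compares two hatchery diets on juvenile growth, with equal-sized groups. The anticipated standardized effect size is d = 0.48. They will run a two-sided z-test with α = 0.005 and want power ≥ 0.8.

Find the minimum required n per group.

n = 116 per group

For power 0.8 need Φ(δ − z_{0.0025}) = 0.8, so δ = z_{0.0025} + z_{0.20} = 2.807 + 0.842 = 3.649.
(The Φ(−δ − z_{α/2}) term is vanishingly small for δ > 0 and is dropped in the standard sample-size formula.)
δ = d·√(n/2) ⇒ n = 2(δ/d)² = 2 × (3.649 / 0.48)² = 115.56.
Round up to the next whole unit.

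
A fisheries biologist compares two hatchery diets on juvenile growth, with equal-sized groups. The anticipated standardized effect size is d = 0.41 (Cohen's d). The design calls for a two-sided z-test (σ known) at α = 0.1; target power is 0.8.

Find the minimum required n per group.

Set Φ(δ − 1.645) = 0.8; then δ − 1.645 = Φ⁻¹(0.8) = 0.842, giving δ = 2.486.
(For δ > 0 the lower-tail rejection region contributes negligibly to power, so the one-term inversion is standard.)
δ = d·√(n/2) ⇒ n = 2(δ/d)² = 2 × (2.486 / 0.41)² = 73.56.
Round up to the next whole unit.

n = 74 per group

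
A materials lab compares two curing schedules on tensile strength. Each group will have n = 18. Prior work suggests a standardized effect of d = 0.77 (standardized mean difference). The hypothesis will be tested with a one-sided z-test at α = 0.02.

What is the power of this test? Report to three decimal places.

Power ≈ 0.601

Noncentrality parameter: δ = d·√(n/2) = 0.77 × √(18/2) = 2.3100
One-sided α = 0.02 → critical value z_{0.02} = 2.054.
Power = Φ(δ − 2.054) = Φ(0.256) = 0.6011.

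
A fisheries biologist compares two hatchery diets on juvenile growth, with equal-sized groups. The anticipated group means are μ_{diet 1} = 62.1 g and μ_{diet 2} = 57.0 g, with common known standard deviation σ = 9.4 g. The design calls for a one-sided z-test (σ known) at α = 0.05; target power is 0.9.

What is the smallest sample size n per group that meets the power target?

n = 59 per group

Standardized effect: d = |μ_{diet 1} − μ_{diet 2}| / σ = |62.1 − 57.0| / 9.4 = 0.5426
Set Φ(δ − 1.645) = 0.9; then δ − 1.645 = Φ⁻¹(0.9) = 1.282, giving δ = 2.926.
δ = d·√(n/2) ⇒ n = 2(δ/d)² = 2 × (2.926 / 0.5426)² = 58.19.
Rounding up, n = 59 per group.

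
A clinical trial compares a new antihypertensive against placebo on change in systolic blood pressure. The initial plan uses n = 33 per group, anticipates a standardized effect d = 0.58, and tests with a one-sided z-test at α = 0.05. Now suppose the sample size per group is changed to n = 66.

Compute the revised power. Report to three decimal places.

With n = 66 per group: δ = d·√(n/2) = 0.58 × √(66/2) = 3.3318. Critical value z_{0.05} = 1.645.
Revised power = P(Z > 1.645 − δ) = Φ(1.687) = 0.9542.

Power ≈ 0.954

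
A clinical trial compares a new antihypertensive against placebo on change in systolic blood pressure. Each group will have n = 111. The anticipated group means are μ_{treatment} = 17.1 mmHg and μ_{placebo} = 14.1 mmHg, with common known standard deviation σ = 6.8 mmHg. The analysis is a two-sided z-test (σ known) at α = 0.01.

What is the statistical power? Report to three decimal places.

Power ≈ 0.761

Standardized effect: d = |μ_{treatment} − μ_{placebo}| / σ = |17.1 − 14.1| / 6.8 = 0.4412
Noncentrality parameter: δ = d·√(n/2) = 0.4412 × √(111/2) = 3.2867
Two-sided α = 0.01 → critical value z_{0.005} = 2.576.
Power = Φ(δ − 2.576) + Φ(−δ − 2.576) = Φ(0.711) + Φ(-5.863) = 0.7614 + 0.0000 = 0.7614.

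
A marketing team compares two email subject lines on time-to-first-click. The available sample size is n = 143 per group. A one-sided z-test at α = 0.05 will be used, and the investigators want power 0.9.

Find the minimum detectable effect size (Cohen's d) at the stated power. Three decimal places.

Need Φ(δ − 1.645) = 0.9, so δ = 1.645 + 1.282 = 2.926.
δ = d·√(n/2) ⇒ d = δ/√(n/2) = 2.926/√(143/2) = 0.3461.

d ≈ 0.346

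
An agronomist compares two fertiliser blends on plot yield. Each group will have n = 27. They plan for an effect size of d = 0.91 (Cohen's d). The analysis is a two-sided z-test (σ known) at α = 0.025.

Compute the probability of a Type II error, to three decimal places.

Noncentrality parameter: δ = d·√(n/2) = 0.91 × √(27/2) = 3.3436
Critical value for a two-sided test at α = 0.025: z_{α/2} = 2.241.
Power = Φ(δ − 2.241) + Φ(−δ − 2.241) = Φ(1.102) + Φ(-5.585) = 0.8648 + 0.0000 = 0.8648.
Type II error: β = 1 − power = 1 − 0.8648 = 0.1352.

β ≈ 0.135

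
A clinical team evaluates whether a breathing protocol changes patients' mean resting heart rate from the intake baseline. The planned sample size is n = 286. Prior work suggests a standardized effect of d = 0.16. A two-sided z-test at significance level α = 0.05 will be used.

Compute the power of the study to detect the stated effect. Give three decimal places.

Power ≈ 0.772

Noncentrality parameter: δ = d·√n = 0.16 × √286 = 2.7058
Two-sided α = 0.05 → critical value z_{0.025} = 1.960.
Power = Φ(δ − 1.960) + Φ(−δ − 1.960) = Φ(0.746) + Φ(-4.666) = 0.7721 + 0.0000 = 0.7721.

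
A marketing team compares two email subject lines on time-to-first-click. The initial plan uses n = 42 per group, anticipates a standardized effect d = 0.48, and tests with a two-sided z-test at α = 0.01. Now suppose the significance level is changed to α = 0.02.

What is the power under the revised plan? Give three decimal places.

δ = d·√(n/2) = 0.48 × √(42/2) = 2.1996 (unchanged). New critical value: z_{0.01} = 2.326.
Revised power = Φ(δ − 2.326) + Φ(−δ − 2.326) = Φ(-0.127) + Φ(-4.526) = 0.4496 + 0.0000 = 0.4496.

Power ≈ 0.450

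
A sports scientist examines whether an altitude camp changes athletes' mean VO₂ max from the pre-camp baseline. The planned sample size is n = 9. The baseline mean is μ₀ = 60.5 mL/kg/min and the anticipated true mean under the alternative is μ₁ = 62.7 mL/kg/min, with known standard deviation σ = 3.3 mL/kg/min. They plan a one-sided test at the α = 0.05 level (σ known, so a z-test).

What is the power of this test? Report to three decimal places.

Power ≈ 0.639

Standardized effect: d = |μ₁ − μ₀| / σ = |62.7 − 60.5| / 3.3 = 0.6667
Noncentrality parameter: λ = d·√n = 0.6667 × √9 = 2.0000
One-sided α = 0.05 → critical value z_{0.05} = 1.645.
Power = Φ(λ − 1.645) = Φ(0.355) = 0.6388.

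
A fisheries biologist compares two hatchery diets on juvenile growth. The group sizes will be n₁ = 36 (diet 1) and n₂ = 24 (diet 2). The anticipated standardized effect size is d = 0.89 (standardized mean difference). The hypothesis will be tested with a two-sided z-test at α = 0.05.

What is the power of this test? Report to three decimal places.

Noncentrality parameter: λ = d / √(1/n₁ + 1/n₂) = 0.89 / √(1/36 + 1/24) = 3.3773
Two-sided α = 0.05 → critical value z_{0.025} = 1.960.
Power = Φ(λ − 1.960) + Φ(−λ − 1.960) = Φ(1.417) + Φ(-5.337) = 0.9218 + 0.0000 = 0.9218.

Power ≈ 0.922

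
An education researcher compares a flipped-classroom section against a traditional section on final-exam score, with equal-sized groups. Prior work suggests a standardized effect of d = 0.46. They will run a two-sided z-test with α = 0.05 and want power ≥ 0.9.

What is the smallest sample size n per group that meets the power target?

n = 100 per group

For power 0.9 need Φ(δ − z_{0.025}) = 0.9, so δ = z_{0.025} + z_{0.10} = 1.960 + 1.282 = 3.242.
(The Φ(−δ − z_{α/2}) term is vanishingly small for δ > 0 and is dropped in the standard sample-size formula.)
δ = d·√(n/2) ⇒ n = 2(δ/d)² = 2 × (3.242 / 0.46)² = 99.31.
Rounding up, n = 100 per group.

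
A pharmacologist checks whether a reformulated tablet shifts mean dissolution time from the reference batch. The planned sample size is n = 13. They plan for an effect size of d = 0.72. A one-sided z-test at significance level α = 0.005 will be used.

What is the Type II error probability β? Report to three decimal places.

Noncentrality parameter: δ = d·√n = 0.72 × √13 = 2.5960
One-sided α = 0.005 → critical value z_{0.005} = 2.576.
Power = Φ(δ − 2.576) = Φ(0.020) = 0.5080.
Type II error: β = 1 − power = 1 − 0.5080 = 0.4920.

β ≈ 0.492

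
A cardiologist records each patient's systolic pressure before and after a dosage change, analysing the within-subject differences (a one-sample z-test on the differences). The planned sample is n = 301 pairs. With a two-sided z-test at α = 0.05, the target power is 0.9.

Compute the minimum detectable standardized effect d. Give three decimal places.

d ≈ 0.187

Required noncentrality: δ = z_{0.025} + z_{0.10} = 1.960 + 1.282 = 3.242.
(Lower-tail contribution to power is negligible for δ > 0.)
δ = d·√n ⇒ d = δ/√n = 3.242/√301 = 0.1868.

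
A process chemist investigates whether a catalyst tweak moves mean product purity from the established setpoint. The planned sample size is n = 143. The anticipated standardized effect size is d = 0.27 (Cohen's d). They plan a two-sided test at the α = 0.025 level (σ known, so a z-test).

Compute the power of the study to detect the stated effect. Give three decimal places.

Noncentrality parameter: δ = d·√n = 0.27 × √143 = 3.2287
Two-sided α = 0.025 → critical value z_{0.0125} = 2.241.
Power = Φ(δ − 2.241) + Φ(−δ − 2.241) = Φ(0.987) + Φ(-5.470) = 0.8383 + 0.0000 = 0.8383.

Power ≈ 0.838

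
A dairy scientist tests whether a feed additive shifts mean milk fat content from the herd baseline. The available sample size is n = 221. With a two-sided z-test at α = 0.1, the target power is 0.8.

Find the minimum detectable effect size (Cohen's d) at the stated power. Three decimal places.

d ≈ 0.167

Need Φ(δ − 1.645) = 0.8, so δ = 1.645 + 0.842 = 2.486.
(Lower-tail contribution to power is negligible for δ > 0.)
δ = d·√n ⇒ d = δ/√n = 2.486/√221 = 0.1673.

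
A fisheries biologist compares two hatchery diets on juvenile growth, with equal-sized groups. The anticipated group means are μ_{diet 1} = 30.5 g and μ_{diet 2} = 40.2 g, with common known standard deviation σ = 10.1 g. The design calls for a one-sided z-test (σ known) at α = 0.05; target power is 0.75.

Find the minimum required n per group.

Standardized effect: d = |μ_{diet 1} − μ_{diet 2}| / σ = |30.5 − 40.2| / 10.1 = 0.9604
For power 0.75 need Φ(δ − z_{0.05}) = 0.75, so δ = z_{0.05} + z_{0.25} = 1.645 + 0.674 = 2.319.
δ = d·√(n/2) ⇒ n = 2(δ/d)² = 2 × (2.319 / 0.9604)² = 11.66.
Rounding up, n = 12 per group.

n = 12 per group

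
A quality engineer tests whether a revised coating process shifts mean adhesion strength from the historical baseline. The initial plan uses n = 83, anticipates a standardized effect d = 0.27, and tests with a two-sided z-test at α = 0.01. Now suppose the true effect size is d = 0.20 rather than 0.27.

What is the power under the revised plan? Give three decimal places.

Power ≈ 0.226

With d = 0.20: δ = d·√n = 0.20 × √83 = 1.8221. Critical value z_{0.005} = 2.576.
Revised power = Φ(δ − 2.576) + Φ(−δ − 2.576) = Φ(-0.754) + Φ(-4.398) = 0.2255 + 0.0000 = 0.2255.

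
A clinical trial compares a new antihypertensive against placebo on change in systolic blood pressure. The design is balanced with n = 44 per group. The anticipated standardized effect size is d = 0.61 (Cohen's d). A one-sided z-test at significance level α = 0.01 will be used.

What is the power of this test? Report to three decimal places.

Noncentrality parameter: δ = d·√(n/2) = 0.61 × √(44/2) = 2.8612
One-sided α = 0.01 → critical value z_{0.01} = 2.326.
Power = Φ(δ − 2.326) = Φ(0.535) = 0.7036.

Power ≈ 0.704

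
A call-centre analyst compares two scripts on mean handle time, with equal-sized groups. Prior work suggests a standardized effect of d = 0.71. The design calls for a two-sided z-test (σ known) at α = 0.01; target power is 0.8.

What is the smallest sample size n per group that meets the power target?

n = 47 per group

For power 0.8 need Φ(δ − z_{0.005}) = 0.8, so δ = z_{0.005} + z_{0.20} = 2.576 + 0.842 = 3.417.
(The Φ(−δ − z_{α/2}) term is vanishingly small for δ > 0 and is dropped in the standard sample-size formula.)
δ = d·√(n/2) ⇒ n = 2(δ/d)² = 2 × (3.417 / 0.71)² = 46.34.
Round up to the next whole unit.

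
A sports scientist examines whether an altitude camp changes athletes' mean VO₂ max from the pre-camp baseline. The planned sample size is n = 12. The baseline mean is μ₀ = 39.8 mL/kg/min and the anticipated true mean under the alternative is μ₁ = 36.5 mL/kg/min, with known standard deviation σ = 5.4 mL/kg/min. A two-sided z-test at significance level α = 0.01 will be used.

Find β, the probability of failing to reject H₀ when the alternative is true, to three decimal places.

β ≈ 0.677

Standardized effect: d = |μ₁ − μ₀| / σ = |36.5 − 39.8| / 5.4 = 0.6111
Noncentrality parameter: δ = d·√n = 0.6111 × √12 = 2.1170
Critical value for a two-sided test at α = 0.01: z_{α/2} = 2.576.
Power = Φ(δ − 2.576) + Φ(−δ − 2.576) = Φ(-0.459) + Φ(-4.693) = 0.3232 + 0.0000 = 0.3232.
Type II error: β = 1 − power = 1 − 0.3232 = 0.6768.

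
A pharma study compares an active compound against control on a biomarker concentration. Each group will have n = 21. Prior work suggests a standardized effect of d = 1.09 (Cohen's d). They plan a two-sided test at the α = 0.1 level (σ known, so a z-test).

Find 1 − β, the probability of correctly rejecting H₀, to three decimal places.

Power ≈ 0.970

Noncentrality parameter: δ = d·√(n/2) = 1.09 × √(21/2) = 3.5320
Two-sided α = 0.1 → critical value z_{0.05} = 1.645.
Power = Φ(δ − 1.645) + Φ(−δ − 1.645) = Φ(1.887) + Φ(-5.177) = 0.9704 + 0.0000 = 0.9704.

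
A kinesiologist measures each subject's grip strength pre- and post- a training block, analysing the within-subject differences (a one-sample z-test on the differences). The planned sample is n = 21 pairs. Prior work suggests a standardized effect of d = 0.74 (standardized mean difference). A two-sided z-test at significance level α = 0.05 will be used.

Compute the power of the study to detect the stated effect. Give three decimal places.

Power ≈ 0.924

Noncentrality parameter: δ = d·√n = 0.74 × √21 = 3.3911
Critical value for a two-sided test at α = 0.05: z_{α/2} = 1.960.
Power = Φ(δ − 1.960) + Φ(−δ − 1.960) = Φ(1.431) + Φ(-5.351) = 0.9238 + 0.0000 = 0.9238.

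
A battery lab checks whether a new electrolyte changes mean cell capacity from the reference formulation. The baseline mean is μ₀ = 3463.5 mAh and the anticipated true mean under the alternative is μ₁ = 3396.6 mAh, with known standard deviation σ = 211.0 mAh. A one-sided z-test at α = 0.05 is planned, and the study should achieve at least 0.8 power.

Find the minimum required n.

Standardized effect: d = |μ₁ − μ₀| / σ = |3396.6 − 3463.5| / 211.0 = 0.3171
For power 0.8 need Φ(δ − z_{0.05}) = 0.8, so δ = z_{0.05} + z_{0.20} = 1.645 + 0.842 = 2.486.
δ = d·√n ⇒ n = (δ/d)² = (2.486 / 0.3171)² = 61.50.
Rounding up, n = 62.

n = 62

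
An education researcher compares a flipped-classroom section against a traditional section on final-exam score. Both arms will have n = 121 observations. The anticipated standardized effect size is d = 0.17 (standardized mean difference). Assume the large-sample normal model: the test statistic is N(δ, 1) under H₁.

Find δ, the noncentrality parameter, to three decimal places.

δ ≈ 1.322

The noncentrality parameter scales effect size by the design's sample-size factor: δ = d·√(n/2) = 0.17 × √(121/2) = 1.3223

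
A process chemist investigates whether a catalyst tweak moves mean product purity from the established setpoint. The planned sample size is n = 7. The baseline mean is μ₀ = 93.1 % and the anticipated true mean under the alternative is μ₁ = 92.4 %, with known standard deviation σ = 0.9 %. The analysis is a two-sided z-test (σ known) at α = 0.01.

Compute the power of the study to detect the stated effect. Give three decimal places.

Power ≈ 0.302

Standardized effect: d = |μ₁ − μ₀| / σ = |92.4 − 93.1| / 0.9 = 0.7778
Noncentrality parameter: δ = d·√n = 0.7778 × √7 = 2.0578
Critical value for a two-sided test at α = 0.01: z_{α/2} = 2.576.
Power = Φ(δ − 2.576) + Φ(−δ − 2.576) = Φ(-0.518) + Φ(-4.634) = 0.3022 + 0.0000 = 0.3022.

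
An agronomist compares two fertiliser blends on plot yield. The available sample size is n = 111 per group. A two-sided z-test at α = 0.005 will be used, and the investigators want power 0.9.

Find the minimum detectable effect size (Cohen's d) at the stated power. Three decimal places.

d ≈ 0.549

Required noncentrality: δ = z_{0.0025} + z_{0.10} = 2.807 + 1.282 = 4.089.
(The second rejection-region term Φ(−δ − z_{α/2}) is negligible and dropped.)
δ = d·√(n/2) ⇒ d = δ/√(n/2) = 4.089/√(111/2) = 0.5488.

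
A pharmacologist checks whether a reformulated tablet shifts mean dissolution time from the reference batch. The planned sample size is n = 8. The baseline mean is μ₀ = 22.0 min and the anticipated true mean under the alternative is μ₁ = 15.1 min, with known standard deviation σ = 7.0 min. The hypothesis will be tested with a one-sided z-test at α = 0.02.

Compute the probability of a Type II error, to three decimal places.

Standardized effect: d = |μ₁ − μ₀| / σ = |15.1 − 22.0| / 7.0 = 0.9857
Noncentrality parameter: δ = d·√n = 0.9857 × √8 = 2.7880
Critical value for a one-sided test at α = 0.02: z_α = 2.054.
Power = P(Z > 2.054 − δ) = Φ(0.734) = 0.7686.
Type II error: β = 1 − power = 1 − 0.7686 = 0.2314.

β ≈ 0.231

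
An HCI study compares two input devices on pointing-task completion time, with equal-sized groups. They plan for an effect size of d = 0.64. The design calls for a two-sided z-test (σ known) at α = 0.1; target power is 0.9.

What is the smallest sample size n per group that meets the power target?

n = 42 per group

Set Φ(δ − 1.645) = 0.9; then δ − 1.645 = Φ⁻¹(0.9) = 1.282, giving δ = 2.926.
(For δ > 0 the lower-tail rejection region contributes negligibly to power, so the one-term inversion is standard.)
δ = d·√(n/2) ⇒ n = 2(δ/d)² = 2 × (2.926 / 0.64)² = 41.82.
Rounding up, n = 42 per group.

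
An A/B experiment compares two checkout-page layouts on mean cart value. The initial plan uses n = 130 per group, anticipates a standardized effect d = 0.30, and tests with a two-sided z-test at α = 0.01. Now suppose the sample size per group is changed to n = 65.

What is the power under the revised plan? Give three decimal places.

With n = 65 per group: δ = d·√(n/2) = 0.30 × √(65/2) = 1.7103. Critical value z_{0.005} = 2.576.
Revised power = Φ(δ − 2.576) + Φ(−δ − 2.576) = Φ(-0.866) + Φ(-4.286) = 0.1934 + 0.0000 = 0.1934.

Power ≈ 0.193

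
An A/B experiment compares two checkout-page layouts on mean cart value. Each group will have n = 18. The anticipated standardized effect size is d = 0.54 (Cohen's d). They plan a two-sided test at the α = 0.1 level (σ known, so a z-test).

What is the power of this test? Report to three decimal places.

Power ≈ 0.491

Noncentrality parameter: δ = d·√(n/2) = 0.54 × √(18/2) = 1.6200
Critical value for a two-sided test at α = 0.1: z_{α/2} = 1.645.
Power = Φ(δ − 1.645) + Φ(−δ − 1.645) = Φ(-0.025) + Φ(-3.265) = 0.4901 + 0.0005 = 0.4906.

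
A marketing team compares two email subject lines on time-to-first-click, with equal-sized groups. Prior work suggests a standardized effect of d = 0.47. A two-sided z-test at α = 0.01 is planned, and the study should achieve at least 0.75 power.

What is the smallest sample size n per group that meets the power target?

n = 96 per group

For power 0.75 need Φ(δ − z_{0.005}) = 0.75, so δ = z_{0.005} + z_{0.25} = 2.576 + 0.674 = 3.250.
(Ignoring the negligible lower-tail rejection probability gives the usual closed-form inversion.)
δ = d·√(n/2) ⇒ n = 2(δ/d)² = 2 × (3.250 / 0.47)² = 95.65.
Rounding up, n = 96 per group.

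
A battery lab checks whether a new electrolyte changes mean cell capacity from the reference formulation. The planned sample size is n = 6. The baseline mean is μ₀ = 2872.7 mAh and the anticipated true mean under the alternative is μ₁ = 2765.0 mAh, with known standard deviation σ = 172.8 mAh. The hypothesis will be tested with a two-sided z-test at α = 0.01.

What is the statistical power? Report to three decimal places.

Standardized effect: d = |μ₁ − μ₀| / σ = |2765.0 − 2872.7| / 172.8 = 0.6233
Noncentrality parameter: δ = d·√n = 0.6233 × √6 = 1.5267
Critical value for a two-sided test at α = 0.01: z_{α/2} = 2.576.
Power = Φ(δ − 2.576) + Φ(−δ − 2.576) = Φ(-1.049) + Φ(-4.103) = 0.1471 + 0.0000 = 0.1471.

Power ≈ 0.147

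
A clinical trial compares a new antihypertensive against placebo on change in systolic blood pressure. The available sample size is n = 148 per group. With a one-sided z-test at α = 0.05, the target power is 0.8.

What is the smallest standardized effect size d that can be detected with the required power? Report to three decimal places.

d ≈ 0.289

Required noncentrality: δ = z_{0.05} + z_{0.20} = 1.645 + 0.842 = 2.486.
δ = d·√(n/2) ⇒ d = δ/√(n/2) = 2.486/√(148/2) = 0.2890.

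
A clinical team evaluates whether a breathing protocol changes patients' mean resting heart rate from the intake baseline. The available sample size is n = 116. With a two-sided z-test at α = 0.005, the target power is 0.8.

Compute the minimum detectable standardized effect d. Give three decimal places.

d ≈ 0.339

Required noncentrality: δ = z_{0.0025} + z_{0.20} = 2.807 + 0.842 = 3.649.
(Lower-tail contribution to power is negligible for δ > 0.)
δ = d·√n ⇒ d = δ/√n = 3.649/√116 = 0.3388.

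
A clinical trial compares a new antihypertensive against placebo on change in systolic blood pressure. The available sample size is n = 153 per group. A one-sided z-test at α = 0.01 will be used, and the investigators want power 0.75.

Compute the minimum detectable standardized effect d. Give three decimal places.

d ≈ 0.343

Need Φ(δ − 2.326) = 0.75, so δ = 2.326 + 0.674 = 3.001.
δ = d·√(n/2) ⇒ d = δ/√(n/2) = 3.001/√(153/2) = 0.3431.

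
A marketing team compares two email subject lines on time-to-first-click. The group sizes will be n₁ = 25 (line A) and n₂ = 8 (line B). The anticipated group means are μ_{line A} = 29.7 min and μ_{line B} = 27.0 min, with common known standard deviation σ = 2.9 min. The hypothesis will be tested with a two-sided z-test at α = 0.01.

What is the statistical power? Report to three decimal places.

Power ≈ 0.388

Standardized effect: d = |μ_{line A} − μ_{line B}| / σ = |29.7 − 27.0| / 2.9 = 0.9310
Noncentrality parameter: δ = d / √(1/n₁ + 1/n₂) = 0.9310 / √(1/25 + 1/8) = 2.2920
Two-sided α = 0.01 → critical value z_{0.005} = 2.576.
Power = Φ(δ − 2.576) + Φ(−δ − 2.576) = Φ(-0.284) + Φ(-4.868) = 0.3883 + 0.0000 = 0.3883.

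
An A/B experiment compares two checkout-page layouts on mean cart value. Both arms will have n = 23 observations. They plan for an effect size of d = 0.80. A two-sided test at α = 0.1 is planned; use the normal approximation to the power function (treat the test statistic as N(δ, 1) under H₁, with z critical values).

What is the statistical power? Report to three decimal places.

Noncentrality parameter: δ = d·√(n/2) = 0.80 × √(23/2) = 2.7129
Two-sided α = 0.1 → critical value z_{0.05} = 1.645.
Power = Φ(δ − 1.645) + Φ(−δ − 1.645) = Φ(1.068) + Φ(-4.358) = 0.8573 + 0.0000 = 0.8573.

Power ≈ 0.857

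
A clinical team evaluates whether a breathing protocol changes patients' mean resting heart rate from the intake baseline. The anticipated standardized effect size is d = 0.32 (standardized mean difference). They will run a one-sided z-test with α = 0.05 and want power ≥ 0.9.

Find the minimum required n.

n = 84

Set Φ(δ − 1.645) = 0.9; then δ − 1.645 = Φ⁻¹(0.9) = 1.282, giving δ = 2.926.
δ = d·√n ⇒ n = (δ/d)² = (2.926 / 0.32)² = 83.63.
Rounding up, n = 84.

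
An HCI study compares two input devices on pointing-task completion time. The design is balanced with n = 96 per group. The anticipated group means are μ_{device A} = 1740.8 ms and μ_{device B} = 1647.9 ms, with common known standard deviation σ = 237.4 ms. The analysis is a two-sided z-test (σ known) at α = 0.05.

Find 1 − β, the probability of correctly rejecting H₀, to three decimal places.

Power ≈ 0.774

Standardized effect: d = |μ_{device A} − μ_{device B}| / σ = |1740.8 − 1647.9| / 237.4 = 0.3913
Noncentrality parameter: δ = d·√(n/2) = 0.3913 × √(96/2) = 2.7112
Critical value for a two-sided test at α = 0.05: z_{α/2} = 1.960.
Power = Φ(δ − 1.960) + Φ(−δ − 1.960) = Φ(0.751) + Φ(-4.671) = 0.7737 + 0.0000 = 0.7737.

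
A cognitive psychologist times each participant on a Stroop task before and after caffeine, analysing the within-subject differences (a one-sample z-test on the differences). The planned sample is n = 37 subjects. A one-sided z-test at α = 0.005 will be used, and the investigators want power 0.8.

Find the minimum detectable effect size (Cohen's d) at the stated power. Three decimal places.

Need Φ(δ − 2.576) = 0.8, so δ = 2.576 + 0.842 = 3.417.
δ = d·√n ⇒ d = δ/√n = 3.417/√37 = 0.5618.

d ≈ 0.562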